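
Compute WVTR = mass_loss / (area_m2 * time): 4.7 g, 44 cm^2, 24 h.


Formula: WVTR = mass_loss / (area * time)
Step 1: Convert area: 44 cm^2 = 0.0044 m^2
Step 2: WVTR = 4.7 g / (0.0044 m^2 * 24 h)
Step 3: WVTR = 4.7 / 0.1056 = 44.5 g/m^2/h

44.5 g/m^2/h


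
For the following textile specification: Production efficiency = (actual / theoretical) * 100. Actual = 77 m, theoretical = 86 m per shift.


Formula: Efficiency% = (Actual output / Theoretical output) * 100
Efficiency% = (77 / 86) * 100
Efficiency% = 0.895349 * 100 = 89.5349% ≈ 89.5%

89.5%


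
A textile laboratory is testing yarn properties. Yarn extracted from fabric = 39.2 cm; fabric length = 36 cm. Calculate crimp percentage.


Formula: Crimp% = ((L_yarn - L_fabric) / L_fabric) * 100
Step 1: Extension = 39.2 - 36 = 3.2 cm
Step 2: Crimp% = (3.2 / 36) * 100
Step 3: Crimp% = 0.088889 * 100 = 8.8889% ≈ 8.9%

8.9%


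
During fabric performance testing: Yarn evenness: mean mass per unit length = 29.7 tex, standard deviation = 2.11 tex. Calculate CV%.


Formula: CV% = (standard deviation / mean) * 100
Step 1: Ratio = 2.11 / 29.7 = 0.071044
Step 2: CV% = 0.071044 * 100 = 7.1044% ≈ 7.1%

7.1%


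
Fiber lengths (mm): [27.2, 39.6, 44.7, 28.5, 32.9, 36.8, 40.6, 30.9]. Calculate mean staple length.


Formula: Mean = sum of lengths / count
Sum = 27.2 + 39.6 + 44.7 + 28.5 + 32.9 + 36.8 + 40.6 + 30.9
Sum = 281.2 mm
Mean = 281.2 / 8 = 35.15 mm

35.15 mm


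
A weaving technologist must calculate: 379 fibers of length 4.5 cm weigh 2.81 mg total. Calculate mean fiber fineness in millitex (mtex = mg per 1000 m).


Formula: fineness (mtex) = mass (mg) / total length (km) = (mass_mg / total_length_m) * 1000
Step 1: Convert fiber length: 4.5 cm = 0.045 m
Step 2: Total fiber length = 379 * 0.045 = 17.055 m
Step 3: Linear density = 2.81 mg / 17.055 m = 0.1648 mg/m
Step 4: fineness = 0.1648 * 1000 = 164.8 mtex

164.8 mtex


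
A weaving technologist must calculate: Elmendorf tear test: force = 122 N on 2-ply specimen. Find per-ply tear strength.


Formula: Per-ply strength = Total force / Number of plies
Per-ply = 122 N / 2
Per-ply = 61 N

61 N


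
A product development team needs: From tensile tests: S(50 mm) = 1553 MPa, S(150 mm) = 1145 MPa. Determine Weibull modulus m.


Formula: m = ln(L1/L2) / ln(S2/S1)
Step 1: ln(L1/L2) = ln(50/150) = -1.09861
Step 2: S2/S1 = 1145/1553 = 0.73728
Step 3: ln(S2/S1) = ln(0.73728) = -0.30479
Step 4: m = -1.09861 / -0.30479 = 3.60

3.60 (Weibull m)


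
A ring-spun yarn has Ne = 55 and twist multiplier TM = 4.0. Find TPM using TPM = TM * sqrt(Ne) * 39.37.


Formula: TPM = TM * sqrt(Ne) * 39.37
Step 1: sqrt(Ne) = sqrt(55) = 7.4162
Step 2: TM * sqrt(Ne) = 4.0 * 7.4162 = 29.6648
Step 3: TPM = 29.6648 * 39.37 = 1168 twists/m

1168 twists/m


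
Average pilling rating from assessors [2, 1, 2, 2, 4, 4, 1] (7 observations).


Formula: Mean = sum / count
Sum = 2 + 1 + 2 + 2 + 4 + 4 + 1 = 16
Mean = 16 / 7 = 2.3

2.3


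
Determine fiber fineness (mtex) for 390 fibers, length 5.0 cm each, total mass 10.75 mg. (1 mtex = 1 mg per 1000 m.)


Formula: fineness (mtex) = mass (mg) / total length (km) = (mass_mg / total_length_m) * 1000
Step 1: Convert fiber length: 5.0 cm = 0.05 m
Step 2: Total fiber length = 390 * 0.05 = 19.5 m
Step 3: Linear density = 10.75 mg / 19.5 m = 0.5513 mg/m
Step 4: fineness = 0.5513 * 1000 = 551.3 mtex

551.3 mtex


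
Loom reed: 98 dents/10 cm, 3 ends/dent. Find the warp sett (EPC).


Formula: EPC = (dents per 10 cm * ends per dent) / 10
Step 1: Total ends per 10 cm = 98 * 3 = 294
Step 2: EPC = 294 / 10 = 29.4 ends/cm

29.4 ends/cm


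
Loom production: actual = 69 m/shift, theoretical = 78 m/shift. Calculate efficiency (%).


Formula: Efficiency% = (Actual output / Theoretical output) * 100
Efficiency% = (69 / 78) * 100
Efficiency% = 0.884615 * 100 = 88.4615% ≈ 88.5%

88.5%


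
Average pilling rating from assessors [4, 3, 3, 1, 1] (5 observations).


Formula: Mean = sum / count
Sum = 4 + 3 + 3 + 1 + 1 = 12
Mean = 12 / 5 = 2.4

2.4


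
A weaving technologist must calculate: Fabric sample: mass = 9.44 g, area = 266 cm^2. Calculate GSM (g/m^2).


Formula: GSM = mass_g / area_m2
Step 1: Convert area: 266 cm^2 = 266 / 10000 = 0.0266 m^2
Step 2: GSM = 9.44 g / 0.0266 m^2 = 354.9 g/m^2

354.9 g/m^2


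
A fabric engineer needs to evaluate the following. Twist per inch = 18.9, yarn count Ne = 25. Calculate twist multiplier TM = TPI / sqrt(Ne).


Formula: TM = TPI / sqrt(Ne)
Step 1: sqrt(Ne) = sqrt(25) = 5
Step 2: TM = 18.9 / 5 = 3.78

3.78 TM


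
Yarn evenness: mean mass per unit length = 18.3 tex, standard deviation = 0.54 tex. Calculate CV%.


Formula: CV% = (standard deviation / mean) * 100
Step 1: Ratio = 0.54 / 18.3 = 0.029508
Step 2: CV% = 0.029508 * 100 = 2.9508% ≈ 3.0%

3.0%


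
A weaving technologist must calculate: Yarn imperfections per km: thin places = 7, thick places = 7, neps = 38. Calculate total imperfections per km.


Formula: Total = thin places + thick places + neps
Total = 7 + 7 + 38
Total = 52 imperfections/km

52 imperfections/km


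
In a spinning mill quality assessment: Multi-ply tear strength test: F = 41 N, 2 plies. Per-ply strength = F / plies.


Formula: Per-ply strength = Total force / Number of plies
Per-ply = 41 N / 2
Per-ply = 20.5 N

20.5 N


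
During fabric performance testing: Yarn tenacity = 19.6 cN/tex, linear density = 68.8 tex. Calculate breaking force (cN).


Formula: Breaking force = Tenacity * Linear density
F = 19.6 cN/tex * 68.8 tex
F = 1348.48 cN

1348.48 cN


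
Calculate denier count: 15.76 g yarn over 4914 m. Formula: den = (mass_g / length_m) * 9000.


Formula: den = (mass_g / length_m) * 9000
Substituting: den = (15.76 / 4914) * 9000
Intermediate: 15.76 / 4914 = 0.00320716 g/m
den = 0.00320716 * 9000 = 28.9 denier

28.9 denier


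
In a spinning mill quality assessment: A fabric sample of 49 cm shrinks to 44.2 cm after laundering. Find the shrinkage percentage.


Formula: Shrinkage% = ((L_before - L_after) / L_before) * 100
Step 1: Shrinkage = 49 - 44.2 = 4.8 cm
Step 2: Shrinkage% = (4.8 / 49) * 100
Step 3: Shrinkage% = 0.097959 * 100 = 9.7959% ≈ 9.8%

9.8%


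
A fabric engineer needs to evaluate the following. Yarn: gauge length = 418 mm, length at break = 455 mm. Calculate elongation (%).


Formula: Elongation (%) = ((L_break - L0) / L0) * 100
Step 1: Extension = 455 - 418 = 37 mm
Step 2: Elongation = (37 / 418) * 100
Step 3: Elongation = 0.088517 * 100 = 8.8517% ≈ 8.9%

8.9%


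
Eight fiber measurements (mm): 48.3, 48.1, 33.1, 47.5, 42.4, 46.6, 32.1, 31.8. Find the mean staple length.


Formula: Mean = sum of lengths / count
Sum = 48.3 + 48.1 + 33.1 + 47.5 + 42.4 + 46.6 + 32.1 + 31.8
Sum = 329.9 mm
Mean = 329.9 / 8 = 41.24 mm

41.24 mm


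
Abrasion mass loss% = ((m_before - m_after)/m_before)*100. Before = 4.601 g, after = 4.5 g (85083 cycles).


Formula: Mass loss% = ((m_before - m_after) / m_before) * 100
Step 1: Mass loss = 4.601 - 4.5 = 0.101 g
Step 2: Ratio = 0.101 / 4.601 = 0.0219517
Step 3: Mass loss% = 0.0219517 * 100 = 2.19517% ≈ 2.20%

2.20%


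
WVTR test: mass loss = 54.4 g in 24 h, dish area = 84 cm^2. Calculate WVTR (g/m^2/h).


Formula: WVTR = mass_loss / (area * time)
Step 1: Convert area: 84 cm^2 = 0.0084 m^2
Step 2: WVTR = 54.4 g / (0.0084 m^2 * 24 h)
Step 3: WVTR = 54.4 / 0.2016 = 269.8 g/m^2/h

269.8 g/m^2/h


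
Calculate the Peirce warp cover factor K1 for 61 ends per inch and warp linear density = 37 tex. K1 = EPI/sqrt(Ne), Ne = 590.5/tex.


Formula: K1 = EPI / sqrt(Ne), with Ne = 590.5 / tex_warp
Step 1: Ne = 590.5 / 37 = 15.959
Step 2: sqrt(Ne) = sqrt(15.959) = 3.9949
Step 3: K1 = 61 / 3.9949 = 15.3

15.3


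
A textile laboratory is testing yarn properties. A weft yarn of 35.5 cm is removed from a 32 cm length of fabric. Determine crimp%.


Formula: Crimp% = ((L_yarn - L_fabric) / L_fabric) * 100
Step 1: Extension = 35.5 - 32 = 3.5 cm
Step 2: Crimp% = (3.5 / 32) * 100
Step 3: Crimp% = 0.109375 * 100 = 10.9375% ≈ 10.9%

10.9%


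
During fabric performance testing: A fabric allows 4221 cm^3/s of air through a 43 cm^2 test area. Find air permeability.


Formula: Air Permeability = Airflow / Test Area
AP = 4221 cm^3/s / 43 cm^2
AP = 98.2 cm^3/s/cm^2

98.2 cm^3/s/cm^2


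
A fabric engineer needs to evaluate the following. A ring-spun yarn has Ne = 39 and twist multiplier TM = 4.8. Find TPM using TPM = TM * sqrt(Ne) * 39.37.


Formula: TPM = TM * sqrt(Ne) * 39.37
Step 1: sqrt(Ne) = sqrt(39) = 6.245
Step 2: TM * sqrt(Ne) = 4.8 * 6.245 = 29.976
Step 3: TPM = 29.976 * 39.37 = 1180 twists/m

1180 twists/m


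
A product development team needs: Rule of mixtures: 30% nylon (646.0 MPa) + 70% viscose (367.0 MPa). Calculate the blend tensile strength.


Formula: Blend property = (fraction_A * property_A) + (fraction_B * property_B)
Step 1: Contribution A = 30/100 * 646.0 MPa = 193.8 MPa
Step 2: Contribution B = 70/100 * 367.0 MPa = 256.9 MPa
Step 3: Blend tensile strength = 193.8 + 256.9 = 450.7 MPa

450.7 MPa


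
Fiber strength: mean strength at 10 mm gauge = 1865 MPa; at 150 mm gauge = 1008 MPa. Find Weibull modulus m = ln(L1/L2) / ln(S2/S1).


Formula: m = ln(L1/L2) / ln(S2/S1)
Step 1: ln(L1/L2) = ln(10/150) = -2.70805
Step 2: S2/S1 = 1008/1865 = 0.54048
Step 3: ln(S2/S1) = ln(0.54048) = -0.61530
Step 4: m = -2.70805 / -0.61530 = 4.40

4.40 (Weibull m)


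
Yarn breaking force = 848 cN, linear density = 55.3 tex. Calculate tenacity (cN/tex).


Formula: Tenacity = Breaking force / Linear density
Tenacity = 848 cN / 55.3 tex
Tenacity = 15.33 cN/tex

15.33 cN/tex


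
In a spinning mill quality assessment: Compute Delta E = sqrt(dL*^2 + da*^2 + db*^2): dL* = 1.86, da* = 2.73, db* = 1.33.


Formula: Delta E = sqrt(dL*^2 + da*^2 + db*^2)
Step 1: dL*^2 = 1.86^2 = 3.4596
Step 2: da*^2 = 2.73^2 = 7.4529
Step 3: db*^2 = 1.33^2 = 1.7689
Step 4: Sum = 3.4596 + 7.4529 + 1.7689 = 12.6814
Step 5: Delta E = sqrt(12.6814) = 3.56

3.56 Delta E


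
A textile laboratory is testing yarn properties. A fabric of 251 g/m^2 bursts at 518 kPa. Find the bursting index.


Formula: Bursting Index = Bursting Strength / Fabric GSM
BI = 518 kPa / 251 g/m^2
BI = 2.064 kPa/(g/m^2)

2.064 kPa/(g/m^2)


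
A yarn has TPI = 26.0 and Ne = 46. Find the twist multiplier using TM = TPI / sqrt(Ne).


Formula: TM = TPI / sqrt(Ne)
Step 1: sqrt(Ne) = sqrt(46) = 6.7823
Step 2: TM = 26.0 / 6.7823 = 3.83

3.83 TM


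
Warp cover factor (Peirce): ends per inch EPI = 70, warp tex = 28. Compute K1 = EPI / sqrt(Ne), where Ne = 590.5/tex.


Formula: K1 = EPI / sqrt(Ne), with Ne = 590.5 / tex_warp
Step 1: Ne = 590.5 / 28 = 21.089
Step 2: sqrt(Ne) = sqrt(21.089) = 4.5923
Step 3: K1 = 70 / 4.5923 = 15.2

15.2


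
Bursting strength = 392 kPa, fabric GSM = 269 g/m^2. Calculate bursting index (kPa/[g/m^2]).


Formula: Bursting Index = Bursting Strength / Fabric GSM
BI = 392 kPa / 269 g/m^2
BI = 1.457 kPa/(g/m^2)

1.457 kPa/(g/m^2)


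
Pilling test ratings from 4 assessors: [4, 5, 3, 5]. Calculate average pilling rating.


Formula: Mean = sum / count
Sum = 4 + 5 + 3 + 5 = 17
Mean = 17 / 4 = 4.3

4.3


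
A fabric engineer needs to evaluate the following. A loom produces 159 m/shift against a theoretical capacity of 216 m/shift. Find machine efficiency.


Formula: Efficiency% = (Actual output / Theoretical output) * 100
Efficiency% = (159 / 216) * 100
Efficiency% = 0.736111 * 100 = 73.6111% ≈ 73.6%

73.6%


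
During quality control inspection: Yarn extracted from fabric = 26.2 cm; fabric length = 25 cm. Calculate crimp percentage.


Formula: Crimp% = ((L_yarn - L_fabric) / L_fabric) * 100
Step 1: Extension = 26.2 - 25 = 1.2 cm
Step 2: Crimp% = (1.2 / 25) * 100
Step 3: Crimp% = 0.048 * 100 = 4.8%

4.8%


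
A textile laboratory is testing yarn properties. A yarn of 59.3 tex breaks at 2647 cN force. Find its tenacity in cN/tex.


Formula: Tenacity = Breaking force / Linear density
Tenacity = 2647 cN / 59.3 tex
Tenacity = 44.64 cN/tex

44.64 cN/tex


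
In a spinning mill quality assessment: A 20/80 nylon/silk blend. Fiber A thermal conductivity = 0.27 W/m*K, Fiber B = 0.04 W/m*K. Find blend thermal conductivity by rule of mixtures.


Formula: Blend property = (fraction_A * property_A) + (fraction_B * property_B)
Step 1: Contribution A = 20/100 * 0.27 W/m*K = 0.054 W/m*K
Step 2: Contribution B = 80/100 * 0.04 W/m*K = 0.032 W/m*K
Step 3: Blend thermal conductivity = 0.054 + 0.032 = 0.086 W/m*K

0.086 W/m*K


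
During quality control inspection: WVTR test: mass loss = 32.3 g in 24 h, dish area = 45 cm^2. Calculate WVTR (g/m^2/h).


Formula: WVTR = mass_loss / (area * time)
Step 1: Convert area: 45 cm^2 = 0.0045 m^2
Step 2: WVTR = 32.3 g / (0.0045 m^2 * 24 h)
Step 3: WVTR = 32.3 / 0.108 = 299.1 g/m^2/h

299.1 g/m^2/h


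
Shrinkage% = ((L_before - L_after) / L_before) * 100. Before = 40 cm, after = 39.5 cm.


Formula: Shrinkage% = ((L_before - L_after) / L_before) * 100
Step 1: Shrinkage = 40 - 39.5 = 0.5 cm
Step 2: Shrinkage% = (0.5 / 40) * 100
Step 3: Shrinkage% = 0.0125 * 100 = 1.25% ≈ 1.3%

1.3%


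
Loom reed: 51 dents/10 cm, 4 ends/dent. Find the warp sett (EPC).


Formula: EPC = (dents per 10 cm * ends per dent) / 10
Step 1: Total ends per 10 cm = 51 * 4 = 204
Step 2: EPC = 204 / 10 = 20.4 ends/cm

20.4 ends/cm


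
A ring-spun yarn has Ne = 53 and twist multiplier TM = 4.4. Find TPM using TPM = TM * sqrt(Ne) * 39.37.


Formula: TPM = TM * sqrt(Ne) * 39.37
Step 1: sqrt(Ne) = sqrt(53) = 7.2801
Step 2: TM * sqrt(Ne) = 4.4 * 7.2801 = 32.0324
Step 3: TPM = 32.0324 * 39.37 = 1261 twists/m

1261 twists/m


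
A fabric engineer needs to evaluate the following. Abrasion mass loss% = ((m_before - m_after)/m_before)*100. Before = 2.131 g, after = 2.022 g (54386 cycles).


Formula: Mass loss% = ((m_before - m_after) / m_before) * 100
Step 1: Mass loss = 2.131 - 2.022 = 0.109 g
Step 2: Ratio = 0.109 / 2.131 = 0.0511497
Step 3: Mass loss% = 0.0511497 * 100 = 5.11497% ≈ 5.11%

5.11%


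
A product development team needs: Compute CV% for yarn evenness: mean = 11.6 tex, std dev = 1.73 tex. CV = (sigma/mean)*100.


Formula: CV% = (standard deviation / mean) * 100
Step 1: Ratio = 1.73 / 11.6 = 0.149138
Step 2: CV% = 0.149138 * 100 = 14.9138% ≈ 14.9%

14.9%


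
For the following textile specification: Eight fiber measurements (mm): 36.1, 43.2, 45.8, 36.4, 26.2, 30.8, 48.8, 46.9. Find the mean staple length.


Formula: Mean = sum of lengths / count
Sum = 36.1 + 43.2 + 45.8 + 36.4 + 26.2 + 30.8 + 48.8 + 46.9
Sum = 314.2 mm
Mean = 314.2 / 8 = 39.28 mm

39.28 mm


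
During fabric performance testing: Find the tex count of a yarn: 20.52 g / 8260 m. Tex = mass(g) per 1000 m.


Formula: Tex = (mass_g / length_m) * 1000
Substituting: Tex = (20.52 / 8260) * 1000
Intermediate: 20.52 / 8260 = 0.00248426 g/m
Tex = 0.00248426 * 1000 = 2.48 tex

2.48 tex


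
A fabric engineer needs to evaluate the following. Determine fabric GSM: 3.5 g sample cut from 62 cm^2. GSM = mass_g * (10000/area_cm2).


Formula: GSM = mass_g / area_m2
Step 1: Convert area: 62 cm^2 = 62 / 10000 = 0.0062 m^2
Step 2: GSM = 3.5 g / 0.0062 m^2 = 564.5 g/m^2

564.5 g/m^2


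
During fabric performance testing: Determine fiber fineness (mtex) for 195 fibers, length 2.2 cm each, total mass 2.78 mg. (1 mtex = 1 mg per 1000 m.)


Formula: fineness (mtex) = mass (mg) / total length (km) = (mass_mg / total_length_m) * 1000
Step 1: Convert fiber length: 2.2 cm = 0.022 m
Step 2: Total fiber length = 195 * 0.022 = 4.29 m
Step 3: Linear density = 2.78 mg / 4.29 m = 0.6480 mg/m
Step 4: fineness = 0.6480 * 1000 = 648.0 mtex

648.0 mtex


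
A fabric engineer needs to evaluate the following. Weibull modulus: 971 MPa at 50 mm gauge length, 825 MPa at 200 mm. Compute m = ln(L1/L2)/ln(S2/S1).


Formula: m = ln(L1/L2) / ln(S2/S1)
Step 1: ln(L1/L2) = ln(50/200) = -1.38629
Step 2: S2/S1 = 825/971 = 0.84964
Step 3: ln(S2/S1) = ln(0.84964) = -0.16294
Step 4: m = -1.38629 / -0.16294 = 8.51

8.51 (Weibull m)


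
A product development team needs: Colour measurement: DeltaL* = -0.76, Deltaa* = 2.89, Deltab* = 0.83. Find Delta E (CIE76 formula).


Formula: Delta E = sqrt(dL*^2 + da*^2 + db*^2)
Step 1: dL*^2 = (-0.76)^2 = 0.5776
Step 2: da*^2 = 2.89^2 = 8.3521
Step 3: db*^2 = 0.83^2 = 0.6889
Step 4: Sum = 0.5776 + 8.3521 + 0.6889 = 9.6186
Step 5: Delta E = sqrt(9.6186) = 3.1

3.1 Delta E


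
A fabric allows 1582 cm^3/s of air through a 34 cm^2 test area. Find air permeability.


Formula: Air Permeability = Airflow / Test Area
AP = 1582 cm^3/s / 34 cm^2
AP = 46.5 cm^3/s/cm^2

46.5 cm^3/s/cm^2


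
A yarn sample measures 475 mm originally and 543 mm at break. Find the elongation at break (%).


Formula: Elongation (%) = ((L_break - L0) / L0) * 100
Step 1: Extension = 543 - 475 = 68 mm
Step 2: Elongation = (68 / 475) * 100
Step 3: Elongation = 0.143158 * 100 = 14.3158% ≈ 14.3%

14.3%


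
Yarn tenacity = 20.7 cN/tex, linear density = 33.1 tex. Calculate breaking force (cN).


Formula: Breaking force = Tenacity * Linear density
F = 20.7 cN/tex * 33.1 tex
F = 685.17 cN

685.17 cN


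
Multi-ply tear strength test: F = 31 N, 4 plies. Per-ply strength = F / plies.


Formula: Per-ply strength = Total force / Number of plies
Per-ply = 31 N / 4
Per-ply = 7.75 N

7.75 N


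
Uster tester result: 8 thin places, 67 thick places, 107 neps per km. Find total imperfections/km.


Formula: Total = thin places + thick places + neps
Total = 8 + 67 + 107
Total = 182 imperfections/km

182 imperfections/km


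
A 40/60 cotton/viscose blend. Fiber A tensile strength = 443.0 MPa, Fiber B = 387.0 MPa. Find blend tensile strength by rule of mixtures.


Formula: Blend property = (fraction_A * property_A) + (fraction_B * property_B)
Step 1: Contribution A = 40/100 * 443.0 MPa = 177.2 MPa
Step 2: Contribution B = 60/100 * 387.0 MPa = 232.2 MPa
Step 3: Blend tensile strength = 177.2 + 232.2 = 409.4 MPa

409.4 MPa


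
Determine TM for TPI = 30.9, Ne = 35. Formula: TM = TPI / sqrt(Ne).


Formula: TM = TPI / sqrt(Ne)
Step 1: sqrt(Ne) = sqrt(35) = 5.9161
Step 2: TM = 30.9 / 5.9161 = 5.22

5.22 TM


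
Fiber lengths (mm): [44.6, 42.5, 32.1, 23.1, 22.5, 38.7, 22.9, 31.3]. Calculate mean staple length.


Formula: Mean = sum of lengths / count
Sum = 44.6 + 42.5 + 32.1 + 23.1 + 22.5 + 38.7 + 22.9 + 31.3
Sum = 257.7 mm
Mean = 257.7 / 8 = 32.21 mm

32.21 mm


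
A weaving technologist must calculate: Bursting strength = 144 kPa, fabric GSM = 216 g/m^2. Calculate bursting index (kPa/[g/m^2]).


Formula: Bursting Index = Bursting Strength / Fabric GSM
BI = 144 kPa / 216 g/m^2
BI = 0.667 kPa/(g/m^2)

0.667 kPa/(g/m^2)


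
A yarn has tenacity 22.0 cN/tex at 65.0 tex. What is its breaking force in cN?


Formula: Breaking force = Tenacity * Linear density
F = 22.0 cN/tex * 65.0 tex
F = 1430.00 cN

1430.00 cN


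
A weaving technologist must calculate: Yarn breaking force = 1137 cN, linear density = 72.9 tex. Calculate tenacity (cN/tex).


Formula: Tenacity = Breaking force / Linear density
Tenacity = 1137 cN / 72.9 tex
Tenacity = 15.60 cN/tex

15.60 cN/tex


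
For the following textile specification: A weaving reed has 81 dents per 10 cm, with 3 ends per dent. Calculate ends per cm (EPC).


Formula: EPC = (dents per 10 cm * ends per dent) / 10
Step 1: Total ends per 10 cm = 81 * 3 = 243
Step 2: EPC = 243 / 10 = 24.3 ends/cm

24.3 ends/cm


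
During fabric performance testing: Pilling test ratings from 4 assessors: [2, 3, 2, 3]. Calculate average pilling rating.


Formula: Mean = sum / count
Sum = 2 + 3 + 2 + 3 = 10
Mean = 10 / 4 = 2.5

2.5


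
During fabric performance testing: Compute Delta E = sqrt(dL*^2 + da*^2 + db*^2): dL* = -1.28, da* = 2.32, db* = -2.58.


Formula: Delta E = sqrt(dL*^2 + da*^2 + db*^2)
Step 1: dL*^2 = (-1.28)^2 = 1.6384
Step 2: da*^2 = 2.32^2 = 5.3824
Step 3: db*^2 = (-2.58)^2 = 6.6564
Step 4: Sum = 1.6384 + 5.3824 + 6.6564 = 13.6772
Step 5: Delta E = sqrt(13.6772) = 3.7

3.7 Delta E


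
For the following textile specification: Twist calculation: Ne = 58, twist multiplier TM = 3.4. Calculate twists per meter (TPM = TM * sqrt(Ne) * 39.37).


Formula: TPM = TM * sqrt(Ne) * 39.37
Step 1: sqrt(Ne) = sqrt(58) = 7.6158
Step 2: TM * sqrt(Ne) = 3.4 * 7.6158 = 25.8937
Step 3: TPM = 25.8937 * 39.37 = 1019 twists/m

1019 twists/m


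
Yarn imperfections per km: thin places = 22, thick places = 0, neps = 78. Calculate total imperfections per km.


Formula: Total = thin places + thick places + neps
Total = 22 + 0 + 78
Total = 100 imperfections/km

100 imperfections/km


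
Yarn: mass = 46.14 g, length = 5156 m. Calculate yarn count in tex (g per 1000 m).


Formula: Tex = (mass_g / length_m) * 1000
Substituting: Tex = (46.14 / 5156) * 1000
Intermediate: 46.14 / 5156 = 0.0089488 g/m
Tex = 0.0089488 * 1000 = 8.95 tex

8.95 tex


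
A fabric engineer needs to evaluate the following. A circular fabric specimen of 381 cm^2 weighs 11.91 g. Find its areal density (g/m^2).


Formula: GSM = mass_g / area_m2
Step 1: Convert area: 381 cm^2 = 381 / 10000 = 0.0381 m^2
Step 2: GSM = 11.91 g / 0.0381 m^2 = 312.6 g/m^2

312.6 g/m^2


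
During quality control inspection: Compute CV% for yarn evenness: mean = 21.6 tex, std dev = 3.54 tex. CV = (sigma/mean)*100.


Formula: CV% = (standard deviation / mean) * 100
Step 1: Ratio = 3.54 / 21.6 = 0.163889
Step 2: CV% = 0.163889 * 100 = 16.3889% ≈ 16.4%

16.4%


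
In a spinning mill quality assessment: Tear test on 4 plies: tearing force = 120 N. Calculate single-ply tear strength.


Formula: Per-ply strength = Total force / Number of plies
Per-ply = 120 N / 4
Per-ply = 30 N

30 N


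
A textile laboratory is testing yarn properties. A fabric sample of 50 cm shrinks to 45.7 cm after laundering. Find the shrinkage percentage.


Formula: Shrinkage% = ((L_before - L_after) / L_before) * 100
Step 1: Shrinkage = 50 - 45.7 = 4.3 cm
Step 2: Shrinkage% = (4.3 / 50) * 100
Step 3: Shrinkage% = 0.086 * 100 = 8.6%

8.6%


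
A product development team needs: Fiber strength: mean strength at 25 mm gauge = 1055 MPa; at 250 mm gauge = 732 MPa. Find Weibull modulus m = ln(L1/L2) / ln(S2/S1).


Formula: m = ln(L1/L2) / ln(S2/S1)
Step 1: ln(L1/L2) = ln(25/250) = -2.30259
Step 2: S2/S1 = 732/1055 = 0.69384
Step 3: ln(S2/S1) = ln(0.69384) = -0.36551
Step 4: m = -2.30259 / -0.36551 = 6.30

6.30 (Weibull m)


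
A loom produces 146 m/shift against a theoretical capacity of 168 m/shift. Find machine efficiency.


Formula: Efficiency% = (Actual output / Theoretical output) * 100
Efficiency% = (146 / 168) * 100
Efficiency% = 0.869048 * 100 = 86.9048% ≈ 86.9%

86.9%


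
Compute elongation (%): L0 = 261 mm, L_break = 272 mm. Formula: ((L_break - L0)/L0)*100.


Formula: Elongation (%) = ((L_break - L0) / L0) * 100
Step 1: Extension = 272 - 261 = 11 mm
Step 2: Elongation = (11 / 261) * 100
Step 3: Elongation = 0.042146 * 100 = 4.2146% ≈ 4.2%

4.2%


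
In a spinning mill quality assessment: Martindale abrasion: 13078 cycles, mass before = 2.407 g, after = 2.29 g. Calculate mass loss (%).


Formula: Mass loss% = ((m_before - m_after) / m_before) * 100
Step 1: Mass loss = 2.407 - 2.29 = 0.117 g
Step 2: Ratio = 0.117 / 2.407 = 0.0486082
Step 3: Mass loss% = 0.0486082 * 100 = 4.86082% ≈ 4.86%

4.86%


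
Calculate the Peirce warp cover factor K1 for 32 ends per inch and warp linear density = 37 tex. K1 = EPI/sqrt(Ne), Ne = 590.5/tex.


Formula: K1 = EPI / sqrt(Ne), with Ne = 590.5 / tex_warp
Step 1: Ne = 590.5 / 37 = 15.959
Step 2: sqrt(Ne) = sqrt(15.959) = 3.9949
Step 3: K1 = 32 / 3.9949 = 8.0

8.0


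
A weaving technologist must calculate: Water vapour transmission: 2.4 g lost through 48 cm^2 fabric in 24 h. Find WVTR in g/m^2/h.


Formula: WVTR = mass_loss / (area * time)
Step 1: Convert area: 48 cm^2 = 0.0048 m^2
Step 2: WVTR = 2.4 g / (0.0048 m^2 * 24 h)
Step 3: WVTR = 2.4 / 0.1152 = 20.8 g/m^2/h

20.8 g/m^2/h


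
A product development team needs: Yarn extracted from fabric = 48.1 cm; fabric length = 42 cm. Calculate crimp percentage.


Formula: Crimp% = ((L_yarn - L_fabric) / L_fabric) * 100
Step 1: Extension = 48.1 - 42 = 6.1 cm
Step 2: Crimp% = (6.1 / 42) * 100
Step 3: Crimp% = 0.145238 * 100 = 14.5238% ≈ 14.5%

14.5%


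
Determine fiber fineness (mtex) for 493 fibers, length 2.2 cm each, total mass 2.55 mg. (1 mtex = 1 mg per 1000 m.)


Formula: fineness (mtex) = mass (mg) / total length (km) = (mass_mg / total_length_m) * 1000
Step 1: Convert fiber length: 2.2 cm = 0.022 m
Step 2: Total fiber length = 493 * 0.022 = 10.846 m
Step 3: Linear density = 2.55 mg / 10.846 m = 0.2351 mg/m
Step 4: fineness = 0.2351 * 1000 = 235.1 mtex

235.1 mtex


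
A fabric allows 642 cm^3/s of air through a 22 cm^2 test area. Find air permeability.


Formula: Air Permeability = Airflow / Test Area
AP = 642 cm^3/s / 22 cm^2
AP = 29.2 cm^3/s/cm^2

29.2 cm^3/s/cm^2


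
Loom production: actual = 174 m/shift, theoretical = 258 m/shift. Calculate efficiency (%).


Formula: Efficiency% = (Actual output / Theoretical output) * 100
Efficiency% = (174 / 258) * 100
Efficiency% = 0.674419 * 100 = 67.4419% ≈ 67.4%

67.4%


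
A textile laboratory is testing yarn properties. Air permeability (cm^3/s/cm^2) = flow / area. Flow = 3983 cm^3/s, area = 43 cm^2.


Formula: Air Permeability = Airflow / Test Area
AP = 3983 cm^3/s / 43 cm^2
AP = 92.6 cm^3/s/cm^2

92.6 cm^3/s/cm^2


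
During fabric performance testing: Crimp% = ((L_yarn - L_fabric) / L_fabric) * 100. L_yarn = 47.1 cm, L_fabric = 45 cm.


Formula: Crimp% = ((L_yarn - L_fabric) / L_fabric) * 100
Step 1: Extension = 47.1 - 45 = 2.1 cm
Step 2: Crimp% = (2.1 / 45) * 100
Step 3: Crimp% = 0.046667 * 100 = 4.6667% ≈ 4.7%

4.7%


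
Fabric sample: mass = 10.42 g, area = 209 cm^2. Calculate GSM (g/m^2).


Formula: GSM = mass_g / area_m2
Step 1: Convert area: 209 cm^2 = 209 / 10000 = 0.0209 m^2
Step 2: GSM = 10.42 g / 0.0209 m^2 = 498.6 g/m^2

498.6 g/m^2


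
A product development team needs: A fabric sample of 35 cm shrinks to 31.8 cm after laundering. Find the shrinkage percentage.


Formula: Shrinkage% = ((L_before - L_after) / L_before) * 100
Step 1: Shrinkage = 35 - 31.8 = 3.2 cm
Step 2: Shrinkage% = (3.2 / 35) * 100
Step 3: Shrinkage% = 0.091429 * 100 = 9.1429% ≈ 9.1%

9.1%


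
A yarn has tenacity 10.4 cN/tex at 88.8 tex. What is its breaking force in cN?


Formula: Breaking force = Tenacity * Linear density
F = 10.4 cN/tex * 88.8 tex
F = 923.52 cN

923.52 cN


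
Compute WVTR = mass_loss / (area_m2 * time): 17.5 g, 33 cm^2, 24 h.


Formula: WVTR = mass_loss / (area * time)
Step 1: Convert area: 33 cm^2 = 0.0033 m^2
Step 2: WVTR = 17.5 g / (0.0033 m^2 * 24 h)
Step 3: WVTR = 17.5 / 0.0792 = 221.0 g/m^2/h

221.0 g/m^2/h


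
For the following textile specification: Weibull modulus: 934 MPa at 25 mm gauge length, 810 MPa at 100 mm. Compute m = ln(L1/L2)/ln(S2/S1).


Formula: m = ln(L1/L2) / ln(S2/S1)
Step 1: ln(L1/L2) = ln(25/100) = -1.38629
Step 2: S2/S1 = 810/934 = 0.86724
Step 3: ln(S2/S1) = ln(0.86724) = -0.14244
Step 4: m = -1.38629 / -0.14244 = 9.73

9.73 (Weibull m)


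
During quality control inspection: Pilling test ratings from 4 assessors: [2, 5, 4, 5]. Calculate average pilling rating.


Formula: Mean = sum / count
Sum = 2 + 5 + 4 + 5 = 16
Mean = 16 / 4 = 4.0

4.0


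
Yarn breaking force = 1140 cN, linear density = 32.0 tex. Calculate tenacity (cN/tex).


Formula: Tenacity = Breaking force / Linear density
Tenacity = 1140 cN / 32.0 tex
Tenacity = 35.63 cN/tex

35.63 cN/tex


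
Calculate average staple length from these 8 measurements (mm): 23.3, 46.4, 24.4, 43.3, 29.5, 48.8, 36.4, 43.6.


Formula: Mean = sum of lengths / count
Sum = 23.3 + 46.4 + 24.4 + 43.3 + 29.5 + 48.8 + 36.4 + 43.6
Sum = 295.7 mm
Mean = 295.7 / 8 = 36.96 mm

36.96 mm


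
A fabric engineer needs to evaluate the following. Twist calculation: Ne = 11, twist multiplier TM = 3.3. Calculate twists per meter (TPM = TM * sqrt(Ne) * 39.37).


Formula: TPM = TM * sqrt(Ne) * 39.37
Step 1: sqrt(Ne) = sqrt(11) = 3.3166
Step 2: TM * sqrt(Ne) = 3.3 * 3.3166 = 10.9448
Step 3: TPM = 10.9448 * 39.37 = 431 twists/m

431 twists/m


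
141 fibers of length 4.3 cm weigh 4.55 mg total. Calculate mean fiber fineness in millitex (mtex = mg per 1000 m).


Formula: fineness (mtex) = mass (mg) / total length (km) = (mass_mg / total_length_m) * 1000
Step 1: Convert fiber length: 4.3 cm = 0.043 m
Step 2: Total fiber length = 141 * 0.043 = 6.063 m
Step 3: Linear density = 4.55 mg / 6.063 m = 0.7505 mg/m
Step 4: fineness = 0.7505 * 1000 = 750.5 mtex

750.5 mtex


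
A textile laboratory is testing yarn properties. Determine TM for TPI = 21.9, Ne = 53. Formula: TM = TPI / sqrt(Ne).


Formula: TM = TPI / sqrt(Ne)
Step 1: sqrt(Ne) = sqrt(53) = 7.2801
Step 2: TM = 21.9 / 7.2801 = 3.01

3.01 TM


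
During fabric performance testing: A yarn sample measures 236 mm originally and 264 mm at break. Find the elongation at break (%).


Formula: Elongation (%) = ((L_break - L0) / L0) * 100
Step 1: Extension = 264 - 236 = 28 mm
Step 2: Elongation = (28 / 236) * 100
Step 3: Elongation = 0.118644 * 100 = 11.8644% ≈ 11.9%

11.9%


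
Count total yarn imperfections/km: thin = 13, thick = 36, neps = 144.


Formula: Total = thin places + thick places + neps
Total = 13 + 36 + 144
Total = 193 imperfections/km

193 imperfections/km


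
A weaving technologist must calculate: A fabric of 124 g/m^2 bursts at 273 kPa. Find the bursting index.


Formula: Bursting Index = Bursting Strength / Fabric GSM
BI = 273 kPa / 124 g/m^2
BI = 2.202 kPa/(g/m^2)

2.202 kPa/(g/m^2)


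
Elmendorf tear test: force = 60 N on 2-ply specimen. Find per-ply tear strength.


Formula: Per-ply strength = Total force / Number of plies
Per-ply = 60 N / 2
Per-ply = 30 N

30 N


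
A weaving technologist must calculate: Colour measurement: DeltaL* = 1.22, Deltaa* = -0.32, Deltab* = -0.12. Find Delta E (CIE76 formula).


Formula: Delta E = sqrt(dL*^2 + da*^2 + db*^2)
Step 1: dL*^2 = 1.22^2 = 1.4884
Step 2: da*^2 = (-0.32)^2 = 0.1024
Step 3: db*^2 = (-0.12)^2 = 0.0144
Step 4: Sum = 1.4884 + 0.1024 + 0.0144 = 1.6052
Step 5: Delta E = sqrt(1.6052) = 1.27

1.27 Delta E


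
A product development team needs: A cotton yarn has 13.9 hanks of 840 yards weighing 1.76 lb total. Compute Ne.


Formula: Ne = hanks / mass_lb
Substituting: Ne = 13.9 / 1.76
Ne = 7.9

7.9 Ne


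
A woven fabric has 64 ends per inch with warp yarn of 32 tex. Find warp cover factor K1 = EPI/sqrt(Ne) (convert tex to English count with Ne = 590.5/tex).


Formula: K1 = EPI / sqrt(Ne), with Ne = 590.5 / tex_warp
Step 1: Ne = 590.5 / 32 = 18.453
Step 2: sqrt(Ne) = sqrt(18.453) = 4.2957
Step 3: K1 = 64 / 4.2957 = 14.9

14.9


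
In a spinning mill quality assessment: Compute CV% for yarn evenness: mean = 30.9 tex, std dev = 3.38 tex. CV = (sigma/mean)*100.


Formula: CV% = (standard deviation / mean) * 100
Step 1: Ratio = 3.38 / 30.9 = 0.109385
Step 2: CV% = 0.109385 * 100 = 10.9385% ≈ 10.9%

10.9%


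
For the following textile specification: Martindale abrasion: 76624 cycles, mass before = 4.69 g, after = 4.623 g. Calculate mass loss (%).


Formula: Mass loss% = ((m_before - m_after) / m_before) * 100
Step 1: Mass loss = 4.69 - 4.623 = 0.067 g
Step 2: Ratio = 0.067 / 4.69 = 0.0142857
Step 3: Mass loss% = 0.0142857 * 100 = 1.42857% ≈ 1.43%

1.43%


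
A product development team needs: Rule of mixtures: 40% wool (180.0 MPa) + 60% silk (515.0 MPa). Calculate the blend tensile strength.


Formula: Blend property = (fraction_A * property_A) + (fraction_B * property_B)
Step 1: Contribution A = 40/100 * 180.0 MPa = 72.0 MPa
Step 2: Contribution B = 60/100 * 515.0 MPa = 309.0 MPa
Step 3: Blend tensile strength = 72.0 + 309.0 = 381.0 MPa

381.0 MPa


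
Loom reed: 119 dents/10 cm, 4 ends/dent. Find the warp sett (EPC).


Formula: EPC = (dents per 10 cm * ends per dent) / 10
Step 1: Total ends per 10 cm = 119 * 4 = 476
Step 2: EPC = 476 / 10 = 47.6 ends/cm

47.6 ends/cm


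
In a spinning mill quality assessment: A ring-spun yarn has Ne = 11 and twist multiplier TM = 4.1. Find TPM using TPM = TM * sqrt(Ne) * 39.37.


Formula: TPM = TM * sqrt(Ne) * 39.37
Step 1: sqrt(Ne) = sqrt(11) = 3.3166
Step 2: TM * sqrt(Ne) = 4.1 * 3.3166 = 13.5981
Step 3: TPM = 13.5981 * 39.37 = 535 twists/m

535 twists/m


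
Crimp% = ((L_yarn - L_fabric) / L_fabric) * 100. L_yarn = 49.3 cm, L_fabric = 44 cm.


Formula: Crimp% = ((L_yarn - L_fabric) / L_fabric) * 100
Step 1: Extension = 49.3 - 44 = 5.3 cm
Step 2: Crimp% = (5.3 / 44) * 100
Step 3: Crimp% = 0.120455 * 100 = 12.0455% ≈ 12.0%

12.0%


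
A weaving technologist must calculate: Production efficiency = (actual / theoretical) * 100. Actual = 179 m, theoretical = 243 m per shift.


Formula: Efficiency% = (Actual output / Theoretical output) * 100
Efficiency% = (179 / 243) * 100
Efficiency% = 0.736626 * 100 = 73.6626% ≈ 73.7%

73.7%


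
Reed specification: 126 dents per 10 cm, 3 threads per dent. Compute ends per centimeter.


Formula: EPC = (dents per 10 cm * ends per dent) / 10
Step 1: Total ends per 10 cm = 126 * 3 = 378
Step 2: EPC = 378 / 10 = 37.8 ends/cm

37.8 ends/cm


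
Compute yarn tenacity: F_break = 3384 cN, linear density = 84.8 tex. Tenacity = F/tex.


Formula: Tenacity = Breaking force / Linear density
Tenacity = 3384 cN / 84.8 tex
Tenacity = 39.91 cN/tex

39.91 cN/tex


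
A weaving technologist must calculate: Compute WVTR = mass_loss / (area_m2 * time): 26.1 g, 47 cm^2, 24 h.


Formula: WVTR = mass_loss / (area * time)
Step 1: Convert area: 47 cm^2 = 0.0047 m^2
Step 2: WVTR = 26.1 g / (0.0047 m^2 * 24 h)
Step 3: WVTR = 26.1 / 0.1128 = 231.4 g/m^2/h

231.4 g/m^2/h


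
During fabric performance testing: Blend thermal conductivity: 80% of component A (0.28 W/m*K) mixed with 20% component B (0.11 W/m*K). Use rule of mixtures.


Formula: Blend property = (fraction_A * property_A) + (fraction_B * property_B)
Step 1: Contribution A = 80/100 * 0.28 W/m*K = 0.224 W/m*K
Step 2: Contribution B = 20/100 * 0.11 W/m*K = 0.022 W/m*K
Step 3: Blend thermal conductivity = 0.224 + 0.022 = 0.246 W/m*K

0.246 W/m*K


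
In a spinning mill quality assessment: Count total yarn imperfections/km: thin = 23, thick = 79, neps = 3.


Formula: Total = thin places + thick places + neps
Total = 23 + 79 + 3
Total = 105 imperfections/km

105 imperfections/km


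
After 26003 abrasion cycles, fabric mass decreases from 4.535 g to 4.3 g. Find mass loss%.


Formula: Mass loss% = ((m_before - m_after) / m_before) * 100
Step 1: Mass loss = 4.535 - 4.3 = 0.235 g
Step 2: Ratio = 0.235 / 4.535 = 0.0518192
Step 3: Mass loss% = 0.0518192 * 100 = 5.18192% ≈ 5.18%

5.18%


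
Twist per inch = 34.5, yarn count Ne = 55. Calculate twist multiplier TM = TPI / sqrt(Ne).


Formula: TM = TPI / sqrt(Ne)
Step 1: sqrt(Ne) = sqrt(55) = 7.4162
Step 2: TM = 34.5 / 7.4162 = 4.65

4.65 TM


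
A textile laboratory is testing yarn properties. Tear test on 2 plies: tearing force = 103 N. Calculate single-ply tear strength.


Formula: Per-ply strength = Total force / Number of plies
Per-ply = 103 N / 2
Per-ply = 51.5 N

51.5 N


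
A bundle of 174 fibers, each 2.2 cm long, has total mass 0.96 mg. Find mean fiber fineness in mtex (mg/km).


Formula: fineness (mtex) = mass (mg) / total length (km) = (mass_mg / total_length_m) * 1000
Step 1: Convert fiber length: 2.2 cm = 0.022 m
Step 2: Total fiber length = 174 * 0.022 = 3.828 m
Step 3: Linear density = 0.96 mg / 3.828 m = 0.2508 mg/m
Step 4: fineness = 0.2508 * 1000 = 250.8 mtex

250.8 mtex


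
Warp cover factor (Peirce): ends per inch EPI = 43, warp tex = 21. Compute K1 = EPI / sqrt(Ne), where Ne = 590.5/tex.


Formula: K1 = EPI / sqrt(Ne), with Ne = 590.5 / tex_warp
Step 1: Ne = 590.5 / 21 = 28.119
Step 2: sqrt(Ne) = sqrt(28.119) = 5.3027
Step 3: K1 = 43 / 5.3027 = 8.1

8.1


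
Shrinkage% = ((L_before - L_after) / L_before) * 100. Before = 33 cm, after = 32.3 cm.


Formula: Shrinkage% = ((L_before - L_after) / L_before) * 100
Step 1: Shrinkage = 33 - 32.3 = 0.7 cm
Step 2: Shrinkage% = (0.7 / 33) * 100
Step 3: Shrinkage% = 0.021212 * 100 = 2.1212% ≈ 2.1%

2.1%


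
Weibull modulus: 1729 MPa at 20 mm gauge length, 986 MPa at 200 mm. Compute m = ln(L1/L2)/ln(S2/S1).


Formula: m = ln(L1/L2) / ln(S2/S1)
Step 1: ln(L1/L2) = ln(20/200) = -2.30259
Step 2: S2/S1 = 986/1729 = 0.57027
Step 3: ln(S2/S1) = ln(0.57027) = -0.56165
Step 4: m = -2.30259 / -0.56165 = 4.10

4.10 (Weibull m)


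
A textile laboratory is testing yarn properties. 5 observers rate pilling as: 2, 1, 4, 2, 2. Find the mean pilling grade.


Formula: Mean = sum / count
Sum = 2 + 1 + 4 + 2 + 2 = 11
Mean = 11 / 5 = 2.2

2.2


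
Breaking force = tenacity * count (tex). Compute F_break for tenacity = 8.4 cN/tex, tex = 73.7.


Formula: Breaking force = Tenacity * Linear density
F = 8.4 cN/tex * 73.7 tex
F = 619.08 cN

619.08 cN


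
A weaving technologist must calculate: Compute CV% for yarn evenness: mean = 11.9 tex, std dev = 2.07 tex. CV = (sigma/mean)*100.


Formula: CV% = (standard deviation / mean) * 100
Step 1: Ratio = 2.07 / 11.9 = 0.17395
Step 2: CV% = 0.17395 * 100 = 17.395% ≈ 17.4%

17.4%


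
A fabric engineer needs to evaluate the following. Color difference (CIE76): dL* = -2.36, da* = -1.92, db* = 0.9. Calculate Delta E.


Formula: Delta E = sqrt(dL*^2 + da*^2 + db*^2)
Step 1: dL*^2 = (-2.36)^2 = 5.5696
Step 2: da*^2 = (-1.92)^2 = 3.6864
Step 3: db*^2 = 0.9^2 = 0.81
Step 4: Sum = 5.5696 + 3.6864 + 0.81 = 10.066
Step 5: Delta E = sqrt(10.066) = 3.17

3.17 Delta E


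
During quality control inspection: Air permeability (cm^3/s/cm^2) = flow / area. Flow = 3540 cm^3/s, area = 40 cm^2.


Formula: Air Permeability = Airflow / Test Area
AP = 3540 cm^3/s / 40 cm^2
AP = 88.5 cm^3/s/cm^2

88.5 cm^3/s/cm^2


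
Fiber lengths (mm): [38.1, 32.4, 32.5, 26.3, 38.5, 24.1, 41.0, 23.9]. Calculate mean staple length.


Formula: Mean = sum of lengths / count
Sum = 38.1 + 32.4 + 32.5 + 26.3 + 38.5 + 24.1 + 41.0 + 23.9
Sum = 256.8 mm
Mean = 256.8 / 8 = 32.10 mm

32.10 mm


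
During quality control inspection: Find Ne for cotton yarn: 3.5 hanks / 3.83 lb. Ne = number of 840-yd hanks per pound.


Formula: Ne = hanks / mass_lb
Substituting: Ne = 3.5 / 3.83
Ne = 0.9

0.9 Ne


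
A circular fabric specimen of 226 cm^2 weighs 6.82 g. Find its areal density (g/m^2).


Formula: GSM = mass_g / area_m2
Step 1: Convert area: 226 cm^2 = 226 / 10000 = 0.0226 m^2
Step 2: GSM = 6.82 g / 0.0226 m^2 = 301.8 g/m^2

301.8 g/m^2


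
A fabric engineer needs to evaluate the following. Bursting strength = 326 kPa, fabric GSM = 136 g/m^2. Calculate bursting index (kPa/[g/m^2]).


Formula: Bursting Index = Bursting Strength / Fabric GSM
BI = 326 kPa / 136 g/m^2
BI = 2.397 kPa/(g/m^2)

2.397 kPa/(g/m^2)


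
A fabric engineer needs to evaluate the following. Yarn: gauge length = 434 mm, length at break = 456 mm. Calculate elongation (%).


Formula: Elongation (%) = ((L_break - L0) / L0) * 100
Step 1: Extension = 456 - 434 = 22 mm
Step 2: Elongation = (22 / 434) * 100
Step 3: Elongation = 0.050691 * 100 = 5.0691% ≈ 5.1%

5.1%


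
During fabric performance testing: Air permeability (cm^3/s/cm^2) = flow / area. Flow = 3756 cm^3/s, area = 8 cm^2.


Formula: Air Permeability = Airflow / Test Area
AP = 3756 cm^3/s / 8 cm^2
AP = 469.5 cm^3/s/cm^2

469.5 cm^3/s/cm^2


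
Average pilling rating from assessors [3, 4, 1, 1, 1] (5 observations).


Formula: Mean = sum / count
Sum = 3 + 4 + 1 + 1 + 1 = 10
Mean = 10 / 5 = 2.0

2.0


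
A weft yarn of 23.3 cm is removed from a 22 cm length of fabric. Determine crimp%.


Formula: Crimp% = ((L_yarn - L_fabric) / L_fabric) * 100
Step 1: Extension = 23.3 - 22 = 1.3 cm
Step 2: Crimp% = (1.3 / 22) * 100
Step 3: Crimp% = 0.059091 * 100 = 5.9091% ≈ 5.9%

5.9%
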